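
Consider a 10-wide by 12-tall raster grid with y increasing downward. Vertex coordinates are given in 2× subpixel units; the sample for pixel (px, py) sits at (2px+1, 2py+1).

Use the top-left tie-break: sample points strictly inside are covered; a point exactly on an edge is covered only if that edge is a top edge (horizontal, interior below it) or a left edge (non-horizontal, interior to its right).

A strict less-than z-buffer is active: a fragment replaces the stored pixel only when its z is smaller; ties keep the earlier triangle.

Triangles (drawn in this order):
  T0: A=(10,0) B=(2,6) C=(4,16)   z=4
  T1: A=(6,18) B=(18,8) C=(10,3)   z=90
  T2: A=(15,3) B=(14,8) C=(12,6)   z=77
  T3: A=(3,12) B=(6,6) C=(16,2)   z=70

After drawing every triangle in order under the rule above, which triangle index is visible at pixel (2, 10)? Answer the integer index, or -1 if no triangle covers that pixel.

T0:
  2·area = 92  (B↔C swapped to make it positive)
  edge (10, 0)→(4, 16): d=(-6,16) right/bottom  bias=-1
  edge (4, 16)→(2, 6): d=(-2,-10) top-left  bias=+0
  edge (2, 6)→(10, 0): d=(8,-6) top-left  bias=+0
    (0,0)@(1, 1): e=[138,0,-46] → .  [on edge]
    (4,0)@(9, 1): e=[10,80,2] → X
    (5,0)@(11, 1): e=[-22,100,14] → .
    (3,1)@(7, 3): e=[30,56,6] → X
    (4,1)@(9, 3): e=[-2,76,18] → .
    (2,2)@(5, 5): e=[50,32,10] → X
    (4,2)@(9, 5): e=[-14,72,34] → .
    (1,3)@(3, 7): e=[70,8,14] → X
    (4,3)@(9, 7): e=[-26,68,50] → .
    (1,4)@(3, 9): e=[58,4,30] → X
    (3,4)@(7, 9): e=[-6,44,54] → .
    (1,5)@(3, 11): e=[46,0,46] → X  [on edge]
    (2,10)@(5, 21): e=[-46,0,138] → .  [on edge]
  covered (12 px):
    . . . . X . . . . .
    . . . X . . . . . .
    . . X X . . . . . .
    . X X X . . . . . .
    . X X . . . . . . .
    . X X . . . . . . .
    . . X . . . . . . .
    . . . . . . . . . .
    . . . . . . . . . .
    . . . . . . . . . .
    . . . . . . . . . .
    . . . . . . . . . .
T1:
  2·area = 140  (B↔C swapped to make it positive)
  edge (6, 18)→(10, 3): d=(4,-15) top-left  bias=+0
  edge (10, 3)→(18, 8): d=(8,5) right/bottom  bias=-1
  edge (18, 8)→(6, 18): d=(-12,10) right/bottom  bias=-1
    (5,2)@(11, 5): e=[23,11,106] → X
    (6,2)@(13, 5): e=[53,1,86] → X
    (7,2)@(15, 5): e=[83,-9,66] → .
    (4,3)@(9, 7): e=[1,37,102] → X
    (7,3)@(15, 7): e=[91,7,42] → X
    (8,3)@(17, 7): e=[121,-3,22] → .
    (4,4)@(9, 9): e=[9,53,78] → X
    (8,4)@(17, 9): e=[129,13,-2] → .
    (4,5)@(9, 11): e=[17,69,54] → X
    (7,5)@(15, 11): e=[107,39,-6] → .
    (4,6)@(9, 13): e=[25,85,30] → X
    (6,6)@(13, 13): e=[85,65,-10] → .
  covered (18 px):
    . . . . . . . . . .
    . . . . . . . . . .
    . . . . . X X . . .
    . . . . X X X X . .
    . . . . X X X X . .
    . . . . X X X . . .
    . . . . X X . . . .
    . . . X X . . . . .
    . . . X . . . . . .
    . . . . . . . . . .
    . . . . . . . . . .
    . . . . . . . . . .
T2:
  2·area = 12
  edge (15, 3)→(14, 8): d=(-1,5) right/bottom  bias=-1
  edge (14, 8)→(12, 6): d=(-2,-2) top-left  bias=+0
  edge (12, 6)→(15, 3): d=(3,-3) top-left  bias=+0
    (3,0)@(7, 1): e=[42,0,-30] → .  [on edge]
    (8,0)@(17, 1): e=[-8,20,0] → .  [on edge]
    (4,1)@(9, 3): e=[30,0,-18] → .  [on edge]
    (7,1)@(15, 3): e=[0,12,0] → .  [on edge]
    (5,2)@(11, 5): e=[18,0,-6] → .  [on edge]
    (6,2)@(13, 5): e=[8,4,0] → X  [on edge]
    (7,2)@(15, 5): e=[-2,8,6] → .
    (5,3)@(11, 7): e=[16,-4,0] → .  [on edge]
    (6,3)@(13, 7): e=[6,0,6] → X  [on edge]
    (7,3)@(15, 7): e=[-4,4,12] → .
    (4,4)@(9, 9): e=[24,-12,0] → .  [on edge]
    (6,4)@(13, 9): e=[4,-4,12] → .
    (7,4)@(15, 9): e=[-6,0,18] → .  [on edge]
    (3,5)@(7, 11): e=[32,-20,0] → .  [on edge]
    (8,5)@(17, 11): e=[-18,0,30] → .  [on edge]
    (2,6)@(5, 13): e=[40,-28,0] → .  [on edge]
    (6,6)@(13, 13): e=[0,-12,24] → .  [on edge]
    (9,6)@(19, 13): e=[-30,0,42] → .  [on edge]
    (1,7)@(3, 15): e=[48,-36,0] → .  [on edge]
    (0,8)@(1, 17): e=[56,-44,0] → .  [on edge]
    (5,11)@(11, 23): e=[0,-36,48] → .  [on edge]
  covered (2 px):
    . . . . . . . . . .
    . . . . . . . . . .
    . . . . . . X . . .
    . . . . . . X . . .
    . . . . . . . . . .
    . . . . . . . . . .
    . . . . . . . . . .
    . . . . . . . . . .
    . . . . . . . . . .
    . . . . . . . . . .
    . . . . . . . . . .
    . . . . . . . . . .
T3:
  2·area = 48
  edge (3, 12)→(6, 6): d=(3,-6) top-left  bias=+0
  edge (6, 6)→(16, 2): d=(10,-4) top-left  bias=+0
  edge (16, 2)→(3, 12): d=(-13,10) right/bottom  bias=-1
    (4,2)@(9, 5): e=[15,2,31] → X
    (5,2)@(11, 5): e=[27,10,11] → X
    (6,2)@(13, 5): e=[39,18,-9] → .
    (3,3)@(7, 7): e=[9,14,25] → X
    (5,3)@(11, 7): e=[33,30,-15] → .
    (2,4)@(5, 9): e=[3,26,19] → X
    (3,4)@(7, 9): e=[15,34,-1] → .
    (4,4)@(9, 9): e=[27,42,-21] → .
    (2,5)@(5, 11): e=[9,46,-7] → .
  covered (5 px):
    . . . . . . . . . .
    . . . . . . . . . .
    . . . . X X . . . .
    . . . X X . . . . .
    . . X . . . . . . .
    . . . . . . . . . .
    . . . . . . . . . .
    . . . . . . . . . .
    . . . . . . . . . .
    . . . . . . . . . .
    . . . . . . . . . .
    . . . . . . . . . .

Z-buffer (winner per pixel, '.' = empty):
  . . . . 0 . . . . .
  . . . 0 . . . . . .
  . . 0 0 3 3 2 . . .
  . 0 0 0 3 1 2 1 . .
  . 0 0 . 1 1 1 1 . .
  . 0 0 . 1 1 1 . . .
  . . 0 . 1 1 . . . .
  . . . 1 1 . . . . .
  . . . 1 . . . . . .
  . . . . . . . . . .
  . . . . . . . . . .
  . . . . . . . . . .

Final: -1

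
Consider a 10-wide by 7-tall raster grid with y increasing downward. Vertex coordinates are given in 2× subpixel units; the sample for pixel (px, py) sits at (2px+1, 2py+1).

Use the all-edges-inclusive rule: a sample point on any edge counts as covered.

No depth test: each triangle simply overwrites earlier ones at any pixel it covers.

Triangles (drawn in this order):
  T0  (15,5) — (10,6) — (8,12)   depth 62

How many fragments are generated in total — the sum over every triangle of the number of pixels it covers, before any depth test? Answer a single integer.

T0:
  2·area = 28  (B↔C swapped to make it positive)
  edge (15, 5)→(8, 12): d=(-7,7) inclusive
  edge (8, 12)→(10, 6): d=(2,-6) inclusive
  edge (10, 6)→(15, 5): d=(5,-1) inclusive
    (9,0)@(19, 1): e=[0,44,-16] → ·  [on edge]
    (5,1)@(11, 3): e=[42,0,-14] → ·  [on edge]
    (8,1)@(17, 3): e=[0,36,-8] → ·  [on edge]
    (7,2)@(15, 5): e=[0,28,0] → █  [on edge]
    (8,2)@(17, 5): e=[-14,40,2] → ·
    (2,3)@(5, 7): e=[56,-28,0] → ·  [on edge]
    (5,3)@(11, 7): e=[14,8,6] → █
    (6,3)@(13, 7): e=[0,20,8] → █  [on edge]
    (7,3)@(15, 7): e=[-14,32,10] → ·
    (4,4)@(9, 9): e=[14,0,14] → █  [on edge]
    (5,4)@(11, 9): e=[0,12,16] → █  [on edge]
    (6,4)@(13, 9): e=[-14,24,18] → ·
    (4,5)@(9, 11): e=[0,4,24] → █  [on edge]
    (3,6)@(7, 13): e=[0,-4,32] → ·  [on edge]
  covered (6 px):
    · · · · · · · · · ·
    · · · · · · · · · ·
    · · · · · · · █ · ·
    · · · · · █ █ · · ·
    · · · · █ █ · · · ·
    · · · · █ · · · · ·
    · · · · · · · · · ·

Result: 6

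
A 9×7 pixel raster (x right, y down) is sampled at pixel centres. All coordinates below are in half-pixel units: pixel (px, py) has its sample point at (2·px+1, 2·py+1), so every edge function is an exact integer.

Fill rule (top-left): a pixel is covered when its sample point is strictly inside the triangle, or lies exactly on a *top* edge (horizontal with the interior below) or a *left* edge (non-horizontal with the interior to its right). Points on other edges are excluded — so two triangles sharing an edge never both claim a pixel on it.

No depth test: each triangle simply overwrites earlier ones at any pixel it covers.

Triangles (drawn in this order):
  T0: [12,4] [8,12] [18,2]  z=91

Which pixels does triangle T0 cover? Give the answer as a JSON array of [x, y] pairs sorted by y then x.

T0:
  2·area = 40  (B↔C swapped to make it positive)
  edge (12, 4)→(18, 2): d=(6,-2) top-left  bias=+0
  edge (18, 2)→(8, 12): d=(-10,10) right/bottom  bias=-1
  edge (8, 12)→(12, 4): d=(4,-8) top-left  bias=+0
    (7,1)@(15, 3): e=[0,20,20] → X  [on edge]
    (8,1)@(17, 3): e=[4,0,36] → .  [on edge]
    (4,2)@(9, 5): e=[0,60,-20] → .  [on edge]
    (6,2)@(13, 5): e=[8,20,12] → X
    (7,2)@(15, 5): e=[12,0,28] → .  [on edge]
    (1,3)@(3, 7): e=[0,100,-60] → .  [on edge]
    (5,3)@(11, 7): e=[16,20,4] → X
    (6,3)@(13, 7): e=[20,0,20] → .  [on edge]
    (5,4)@(11, 9): e=[28,0,12] → .  [on edge]
    (4,5)@(9, 11): e=[36,0,4] → .  [on edge]
    (3,6)@(7, 13): e=[44,0,-4] → .  [on edge]
  covered (3 px):
    . . . . . . . . .
    . . . . . . . X .
    . . . . . . X . .
    . . . . . X . . .
    . . . . . . . . .
    . . . . . . . . .
    . . . . . . . . .

Answer: [[7,1],[6,2],[5,3]]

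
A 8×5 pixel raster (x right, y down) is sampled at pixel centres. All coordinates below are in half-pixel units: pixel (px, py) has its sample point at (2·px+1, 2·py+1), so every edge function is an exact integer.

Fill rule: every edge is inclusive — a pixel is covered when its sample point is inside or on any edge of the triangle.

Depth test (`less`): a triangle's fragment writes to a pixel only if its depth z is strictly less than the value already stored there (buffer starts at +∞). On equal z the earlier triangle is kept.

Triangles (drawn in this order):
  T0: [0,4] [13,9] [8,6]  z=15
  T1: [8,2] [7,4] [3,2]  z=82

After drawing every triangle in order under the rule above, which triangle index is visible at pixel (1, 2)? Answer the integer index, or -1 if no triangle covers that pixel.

T0:
  2·area = 14  (B↔C swapped to make it positive)
  edge (0, 4)→(8, 6): d=(8,2) inclusive
  edge (8, 6)→(13, 9): d=(5,3) inclusive
  edge (13, 9)→(0, 4): d=(-13,-5) inclusive
    (1,1)@(3, 3): e=[-14,0,28] → .  [on edge]
    (1,2)@(3, 5): e=[2,10,2] → X
    (2,2)@(5, 5): e=[-2,4,12] → .
    (1,3)@(3, 7): e=[18,20,-24] → .
    (4,3)@(9, 7): e=[6,2,6] → X
    (5,3)@(11, 7): e=[2,-4,16] → .
    (4,4)@(9, 9): e=[22,12,-20] → .
    (6,4)@(13, 9): e=[14,0,0] → X  [on edge]
    (7,4)@(15, 9): e=[10,-6,10] → .
  covered (3 px):
    . . . . . . . .
    . . . . . . . .
    . X . . . . . .
    . . . . X . . .
    . . . . . . X .
T1:
  2·area = 10
  edge (8, 2)→(7, 4): d=(-1,2) inclusive
  edge (7, 4)→(3, 2): d=(-4,-2) inclusive
  edge (3, 2)→(8, 2): d=(5,0) inclusive
    (0,0)@(1, 1): e=[15,0,-5] → .  [on edge]
    (2,1)@(5, 3): e=[5,0,5] → X  [on edge]
    (3,1)@(7, 3): e=[1,4,5] → X
    (4,1)@(9, 3): e=[-3,8,5] → .
    (2,2)@(5, 5): e=[3,-8,15] → .
    (3,2)@(7, 5): e=[-1,-4,15] → .
    (4,2)@(9, 5): e=[-5,0,15] → .  [on edge]
    (6,3)@(13, 7): e=[-15,0,25] → .  [on edge]
  covered (2 px):
    . . . . . . . .
    . . X X . . . .
    . . . . . . . .
    . . . . . . . .
    . . . . . . . .

Z-buffer (winner per pixel, '.' = empty):
  . . . . . . . .
  . . 1 1 . . . .
  . 0 . . . . . .
  . . . . 0 . . .
  . . . . . . 0 .

Result: 0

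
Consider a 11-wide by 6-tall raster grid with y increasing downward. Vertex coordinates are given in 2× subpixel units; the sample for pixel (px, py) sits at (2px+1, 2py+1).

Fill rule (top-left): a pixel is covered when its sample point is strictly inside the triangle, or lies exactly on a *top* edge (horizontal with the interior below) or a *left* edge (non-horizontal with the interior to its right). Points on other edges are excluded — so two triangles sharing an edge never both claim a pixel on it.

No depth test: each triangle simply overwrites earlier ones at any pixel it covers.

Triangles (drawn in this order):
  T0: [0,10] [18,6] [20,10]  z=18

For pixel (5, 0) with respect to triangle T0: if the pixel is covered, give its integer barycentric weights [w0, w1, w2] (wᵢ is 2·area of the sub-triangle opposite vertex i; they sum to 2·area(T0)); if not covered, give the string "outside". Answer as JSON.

T0:
  2·area = 80
  edge (0, 10)→(18, 6): d=(18,-4) top-left  bias=+0
  edge (18, 6)→(20, 10): d=(2,4) right/bottom  bias=-1
  edge (20, 10)→(0, 10): d=(-20,0) right/bottom  bias=-1
    (7,3)@(15, 7): e=[6,14,60] → X
    (8,3)@(17, 7): e=[14,6,60] → X
    (9,3)@(19, 7): e=[22,-2,60] → .
    (2,4)@(5, 9): e=[2,58,20] → X
    (3,4)@(7, 9): e=[10,50,20] → X
    (4,4)@(9, 9): e=[18,42,20] → X
    (5,4)@(11, 9): e=[26,34,20] → X
    (6,4)@(13, 9): e=[34,26,20] → X
    (9,4)@(19, 9): e=[58,2,20] → X
    (10,4)@(21, 9): e=[66,-6,20] → .
    (2,5)@(5, 11): e=[38,62,-20] → .
    (3,5)@(7, 11): e=[46,54,-20] → .
  covered (10 px):
    . . . . . . . . . . .
    . . . . . . . . . . .
    . . . . . . . . . . .
    . . . . . . . X X . .
    . . X X X X X X X X .
    . . . . . . . . . . .

Final: "outside"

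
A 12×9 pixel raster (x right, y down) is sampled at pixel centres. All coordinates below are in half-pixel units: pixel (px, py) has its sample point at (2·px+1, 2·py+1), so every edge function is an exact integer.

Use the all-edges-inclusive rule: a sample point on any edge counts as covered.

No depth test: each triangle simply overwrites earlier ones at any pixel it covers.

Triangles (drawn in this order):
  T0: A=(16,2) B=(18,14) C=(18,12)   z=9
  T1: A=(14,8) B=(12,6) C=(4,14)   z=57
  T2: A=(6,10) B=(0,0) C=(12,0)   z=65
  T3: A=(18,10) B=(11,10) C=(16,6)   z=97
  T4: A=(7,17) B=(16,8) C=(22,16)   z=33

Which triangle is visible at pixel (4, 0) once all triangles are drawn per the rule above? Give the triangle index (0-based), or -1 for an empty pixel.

T0:
  2·area = 4  (B↔C swapped to make it positive)
  edge (16, 2)→(18, 12): d=(2,10) inclusive
  edge (18, 12)→(18, 14): d=(0,2) inclusive
  edge (18, 14)→(16, 2): d=(-2,-12) inclusive
    (8,3)@(17, 7): e=[0,2,2] → #  [on edge]
    (9,3)@(19, 7): e=[-20,-2,26] → ·
    (8,4)@(17, 9): e=[4,2,-2] → ·
    (9,8)@(19, 17): e=[0,-2,6] → ·  [on edge]
  covered (1 px):
    · · · · · · · · · · · ·
    · · · · · · · · · · · ·
    · · · · · · · · · · · ·
    · · · · · · · · # · · ·
    · · · · · · · · · · · ·
    · · · · · · · · · · · ·
    · · · · · · · · · · · ·
    · · · · · · · · · · · ·
    · · · · · · · · · · · ·
T1:
  2·area = 32  (B↔C swapped to make it positive)
  edge (14, 8)→(4, 14): d=(-10,6) inclusive
  edge (4, 14)→(12, 6): d=(8,-8) inclusive
  edge (12, 6)→(14, 8): d=(2,2) inclusive
    (3,0)@(7, 1): e=[112,-80,0] → ·  [on edge]
    (8,0)@(17, 1): e=[52,0,-20] → ·  [on edge]
    (4,1)@(9, 3): e=[80,-48,0] → ·  [on edge]
    (7,1)@(15, 3): e=[44,0,-12] → ·  [on edge]
    (5,2)@(11, 5): e=[48,-16,0] → ·  [on edge]
    (6,2)@(13, 5): e=[36,0,-4] → ·  [on edge]
    (9,2)@(19, 5): e=[0,48,-16] → ·  [on edge]
    (5,3)@(11, 7): e=[28,0,4] → #  [on edge]
    (6,3)@(13, 7): e=[16,16,0] → #  [on edge]
    (7,3)@(15, 7): e=[4,32,-4] → ·
    (4,4)@(9, 9): e=[20,0,12] → #  [on edge]
    (6,4)@(13, 9): e=[-4,32,4] → ·
    (7,4)@(15, 9): e=[-16,48,0] → ·  [on edge]
    (3,5)@(7, 11): e=[12,0,20] → #  [on edge]
    (4,5)@(9, 11): e=[0,16,16] → #  [on edge]
    (8,5)@(17, 11): e=[-48,80,0] → ·  [on edge]
    (2,6)@(5, 13): e=[4,0,28] → #  [on edge]
    (9,6)@(19, 13): e=[-80,112,0] → ·  [on edge]
    (1,7)@(3, 15): e=[-4,0,36] → ·  [on edge]
    (10,7)@(21, 15): e=[-112,144,0] → ·  [on edge]
    (0,8)@(1, 17): e=[-12,0,44] → ·  [on edge]
    (11,8)@(23, 17): e=[-144,176,0] → ·  [on edge]
  covered (7 px):
    · · · · · · · · · · · ·
    · · · · · · · · · · · ·
    · · · · · · · · · · · ·
    · · · · · # # · · · · ·
    · · · · # # · · · · · ·
    · · · # # · · · · · · ·
    · · # · · · · · · · · ·
    · · · · · · · · · · · ·
    · · · · · · · · · · · ·
T2:
  2·area = 120
  edge (6, 10)→(0, 0): d=(-6,-10) inclusive
  edge (0, 0)→(12, 0): d=(12,0) inclusive
  edge (12, 0)→(6, 10): d=(-6,10) inclusive
    (0,0)@(1, 1): e=[4,12,104] → #
    (1,0)@(3, 1): e=[24,12,84] → #
    (2,0)@(5, 1): e=[44,12,64] → #
    (3,0)@(7, 1): e=[64,12,44] → #
    (4,0)@(9, 1): e=[84,12,24] → #
    (5,0)@(11, 1): e=[104,12,4] → #
    (6,0)@(13, 1): e=[124,12,-16] → ·
    (0,1)@(1, 3): e=[-8,36,92] → ·
    (1,1)@(3, 3): e=[12,36,72] → #
    (5,1)@(11, 3): e=[92,36,-8] → ·
    (1,2)@(3, 5): e=[0,60,60] → #  [on edge]
    (4,2)@(9, 5): e=[60,60,0] → #  [on edge]
    (1,7)@(3, 15): e=[-60,180,0] → ·  [on edge]
    (4,7)@(9, 15): e=[0,180,-60] → ·  [on edge]
  covered (16 px):
    # # # # # # · · · · · ·
    · # # # # · · · · · · ·
    · # # # # · · · · · · ·
    · · # # · · · · · · · ·
    · · · · · · · · · · · ·
    · · · · · · · · · · · ·
    · · · · · · · · · · · ·
    · · · · · · · · · · · ·
    · · · · · · · · · · · ·
T3:
  2·area = 28
  edge (18, 10)→(11, 10): d=(-7,0) inclusive
  edge (11, 10)→(16, 6): d=(5,-4) inclusive
  edge (16, 6)→(18, 10): d=(2,4) inclusive
    (7,3)@(15, 7): e=[21,1,6] → #
    (8,3)@(17, 7): e=[21,9,-2] → ·
    (6,4)@(13, 9): e=[7,3,18] → #
    (8,4)@(17, 9): e=[7,19,2] → #
    (9,4)@(19, 9): e=[7,27,-6] → ·
    (6,5)@(13, 11): e=[-7,13,22] → ·
    (7,5)@(15, 11): e=[-7,21,14] → ·
    (8,5)@(17, 11): e=[-7,29,6] → ·
  covered (4 px):
    · · · · · · · · · · · ·
    · · · · · · · · · · · ·
    · · · · · · · · · · · ·
    · · · · · · · # · · · ·
    · · · · · · # # # · · ·
    · · · · · · · · · · · ·
    · · · · · · · · · · · ·
    · · · · · · · · · · · ·
    · · · · · · · · · · · ·
T4:
  2·area = 126
  edge (7, 17)→(16, 8): d=(9,-9) inclusive
  edge (16, 8)→(22, 16): d=(6,8) inclusive
  edge (22, 16)→(7, 17): d=(-15,1) inclusive
    (11,0)@(23, 1): e=[0,-98,224] → ·  [on edge]
    (10,1)@(21, 3): e=[0,-70,196] → ·  [on edge]
    (9,2)@(19, 5): e=[0,-42,168] → ·  [on edge]
    (8,3)@(17, 7): e=[0,-14,140] → ·  [on edge]
    (7,4)@(15, 9): e=[0,14,112] → #  [on edge]
    (8,4)@(17, 9): e=[18,-2,110] → ·
    (6,5)@(13, 11): e=[0,42,84] → #  [on edge]
    (8,5)@(17, 11): e=[36,10,80] → #
    (9,5)@(19, 11): e=[54,-6,78] → ·
    (5,6)@(11, 13): e=[0,70,56] → #  [on edge]
    (9,6)@(19, 13): e=[72,6,48] → #
    (10,6)@(21, 13): e=[90,-10,46] → ·
    (4,7)@(9, 15): e=[0,98,28] → #  [on edge]
    (3,8)@(7, 17): e=[0,126,0] → #  [on edge]
  covered (17 px):
    · · · · · · · · · · · ·
    · · · · · · · · · · · ·
    · · · · · · · · · · · ·
    · · · · · · · · · · · ·
    · · · · · · · # · · · ·
    · · · · · · # # # · · ·
    · · · · · # # # # # · ·
    · · · · # # # # # # # ·
    · · · # · · · · · · · ·

Z-buffer (winner per pixel, '.' = empty):
  2 2 2 2 2 2 . . . . . .
  . 2 2 2 2 . . . . . . .
  . 2 2 2 2 . . . . . . .
  . . 2 2 . 1 1 3 0 . . .
  . . . . 1 1 3 4 3 . . .
  . . . 1 1 . 4 4 4 . . .
  . . 1 . . 4 4 4 4 4 . .
  . . . . 4 4 4 4 4 4 4 .
  . . . 4 . . . . . . . .

Result: 2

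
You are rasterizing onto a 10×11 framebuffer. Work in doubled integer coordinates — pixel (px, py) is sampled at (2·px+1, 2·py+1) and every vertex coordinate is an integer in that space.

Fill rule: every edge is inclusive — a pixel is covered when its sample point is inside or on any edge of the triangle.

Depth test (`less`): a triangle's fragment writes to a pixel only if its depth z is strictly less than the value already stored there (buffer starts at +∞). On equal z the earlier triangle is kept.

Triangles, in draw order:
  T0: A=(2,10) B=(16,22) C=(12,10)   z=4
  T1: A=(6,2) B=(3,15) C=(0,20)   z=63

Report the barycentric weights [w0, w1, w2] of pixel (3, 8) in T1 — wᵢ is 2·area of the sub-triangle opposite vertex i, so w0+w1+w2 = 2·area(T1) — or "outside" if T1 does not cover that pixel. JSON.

T0:
  2·area = 120  (B↔C swapped to make it positive)
  edge (2, 10)→(12, 10): d=(10,0) inclusive
  edge (12, 10)→(16, 22): d=(4,12) inclusive
  edge (16, 22)→(2, 10): d=(-14,-12) inclusive
    (4,0)@(9, 1): e=[-90,0,210] → .  [on edge]
    (5,3)@(11, 7): e=[-30,0,150] → .  [on edge]
    (2,5)@(5, 11): e=[10,88,22] → X
    (3,5)@(7, 11): e=[10,64,46] → X
    (4,5)@(9, 11): e=[10,40,70] → X
    (5,5)@(11, 11): e=[10,16,94] → X
    (6,5)@(13, 11): e=[10,-8,118] → .
    (2,6)@(5, 13): e=[30,96,-6] → .
    (3,6)@(7, 13): e=[30,72,18] → X
    (6,6)@(13, 13): e=[30,0,90] → X  [on edge]
    (7,6)@(15, 13): e=[30,-24,114] → .
    (3,7)@(7, 15): e=[50,80,-10] → .
    (7,9)@(15, 19): e=[90,0,30] → X  [on edge]
  covered (16 px):
    . . . . . . . . . .
    . . . . . . . . . .
    . . . . . . . . . .
    . . . . . . . . . .
    . . . . . . . . . .
    . . X X X X . . . .
    . . . X X X X . . .
    . . . . X X X . . .
    . . . . . X X . . .
    . . . . . . X X . .
    . . . . . . . X . .
T1:
  2·area = 24
  edge (6, 2)→(3, 15): d=(-3,13) inclusive
  edge (3, 15)→(0, 20): d=(-3,5) inclusive
  edge (0, 20)→(6, 2): d=(6,-18) inclusive
    (2,2)@(5, 5): e=[4,20,0] → X  [on edge]
    (3,2)@(7, 5): e=[-22,10,36] → .
    (4,2)@(9, 5): e=[-48,0,72] → .  [on edge]
    (2,3)@(5, 7): e=[-2,14,12] → .
    (1,5)@(3, 11): e=[12,12,0] → X  [on edge]
    (2,5)@(5, 11): e=[-14,2,36] → .
    (1,6)@(3, 13): e=[6,6,12] → X
    (2,6)@(5, 13): e=[-20,-4,48] → .
    (1,7)@(3, 15): e=[0,0,24] → X  [on edge]
    (2,7)@(5, 15): e=[-26,-10,60] → .
    (0,8)@(1, 17): e=[20,4,0] → X  [on edge]
    (1,8)@(3, 17): e=[-6,-6,36] → .
  covered (5 px):
    . . . . . . . . . .
    . . . . . . . . . .
    . . X . . . . . . .
    . . . . . . . . . .
    . . . . . . . . . .
    . X . . . . . . . .
    . X . . . . . . . .
    . X . . . . . . . .
    X . . . . . . . . .
    . . . . . . . . . .
    . . . . . . . . . .

Answer: "outside"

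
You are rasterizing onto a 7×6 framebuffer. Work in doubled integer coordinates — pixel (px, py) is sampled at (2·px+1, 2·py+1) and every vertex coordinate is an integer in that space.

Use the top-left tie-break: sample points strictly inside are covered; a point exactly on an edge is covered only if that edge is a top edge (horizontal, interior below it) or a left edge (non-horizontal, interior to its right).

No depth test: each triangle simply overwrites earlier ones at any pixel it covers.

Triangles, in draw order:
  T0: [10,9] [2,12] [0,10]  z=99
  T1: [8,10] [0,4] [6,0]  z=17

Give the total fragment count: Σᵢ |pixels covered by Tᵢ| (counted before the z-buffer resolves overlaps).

T0:
  2·area = 22
  edge (10, 9)→(2, 12): d=(-8,3) right/bottom  bias=-1
  edge (2, 12)→(0, 10): d=(-2,-2) top-left  bias=+0
  edge (0, 10)→(10, 9): d=(10,-1) top-left  bias=+0
    (0,5)@(1, 11): e=[11,0,11] → X  [on edge]
    (1,5)@(3, 11): e=[5,4,13] → X
    (2,5)@(5, 11): e=[-1,8,15] → .
  covered (2 px):
    . . . . . . .
    . . . . . . .
    . . . . . . .
    . . . . . . .
    . . . . . . .
    X X . . . . .
T1:
  2·area = 68
  edge (8, 10)→(0, 4): d=(-8,-6) top-left  bias=+0
  edge (0, 4)→(6, 0): d=(6,-4) top-left  bias=+0
  edge (6, 0)→(8, 10): d=(2,10) right/bottom  bias=-1
    (2,0)@(5, 1): e=[54,2,12] → X
    (3,0)@(7, 1): e=[66,10,-8] → .
    (1,1)@(3, 3): e=[26,6,36] → X
    (3,1)@(7, 3): e=[50,22,-4] → .
    (1,2)@(3, 5): e=[10,18,40] → X
    (3,2)@(7, 5): e=[34,34,0] → .  [on edge]
    (1,3)@(3, 7): e=[-6,30,44] → .
    (2,3)@(5, 7): e=[6,38,24] → X
    (3,3)@(7, 7): e=[18,46,4] → X
    (4,3)@(9, 7): e=[30,54,-16] → .
    (2,4)@(5, 9): e=[-10,50,28] → .
    (3,4)@(7, 9): e=[2,58,8] → X
  covered (8 px):
    . . X . . . .
    . X X . . . .
    . X X . . . .
    . . X X . . .
    . . . X . . .
    . . . . . . .

Result: 10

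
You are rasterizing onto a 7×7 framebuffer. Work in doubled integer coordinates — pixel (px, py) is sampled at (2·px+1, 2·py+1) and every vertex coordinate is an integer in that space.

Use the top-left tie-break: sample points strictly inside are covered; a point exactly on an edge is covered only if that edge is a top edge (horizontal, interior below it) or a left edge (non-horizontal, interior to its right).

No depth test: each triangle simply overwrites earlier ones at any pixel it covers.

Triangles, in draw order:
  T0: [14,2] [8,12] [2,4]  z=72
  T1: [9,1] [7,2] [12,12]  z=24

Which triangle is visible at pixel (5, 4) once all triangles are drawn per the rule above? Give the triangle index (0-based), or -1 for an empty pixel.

T0:
  2·area = 108
  edge (14, 2)→(8, 12): d=(-6,10) right/bottom  bias=-1
  edge (8, 12)→(2, 4): d=(-6,-8) top-left  bias=+0
  edge (2, 4)→(14, 2): d=(12,-2) top-left  bias=+0
    (4,1)@(9, 3): e=[44,62,2] → X
    (5,1)@(11, 3): e=[24,78,6] → X
    (6,1)@(13, 3): e=[4,94,10] → X
    (1,2)@(3, 5): e=[92,2,14] → X
    (2,2)@(5, 5): e=[72,18,18] → X
    (3,2)@(7, 5): e=[52,34,22] → X
    (6,2)@(13, 5): e=[-8,82,34] → .
    (1,3)@(3, 7): e=[80,-10,38] → .
    (2,3)@(5, 7): e=[60,6,42] → X
    (5,3)@(11, 7): e=[0,54,54] → .  [on edge]
    (2,4)@(5, 9): e=[48,-6,66] → .
    (3,4)@(7, 9): e=[28,10,70] → X
  covered (13 px):
    . . . . . . .
    . . . . X X X
    . X X X X X .
    . . X X X . .
    . . . X X . .
    . . . . . . .
    . . . . . . .
T1:
  2·area = 25  (B↔C swapped to make it positive)
  edge (9, 1)→(12, 12): d=(3,11) right/bottom  bias=-1
  edge (12, 12)→(7, 2): d=(-5,-10) top-left  bias=+0
  edge (7, 2)→(9, 1): d=(2,-1) top-left  bias=+0
    (4,0)@(9, 1): e=[0,25,0] → .  [on edge]
    (2,1)@(5, 3): e=[50,-25,0] → .  [on edge]
    (4,1)@(9, 3): e=[6,15,4] → X
    (5,1)@(11, 3): e=[-16,35,6] → .
    (0,2)@(1, 5): e=[100,-75,0] → .  [on edge]
    (4,2)@(9, 5): e=[12,5,8] → X
    (5,2)@(11, 5): e=[-10,25,10] → .
    (4,3)@(9, 7): e=[18,-5,12] → .
    (5,4)@(11, 9): e=[2,5,18] → X
    (6,4)@(13, 9): e=[-20,25,20] → .
    (5,5)@(11, 11): e=[8,-5,22] → .
  covered (3 px):
    . . . . . . .
    . . . . X . .
    . . . . X . .
    . . . . . . .
    . . . . . X .
    . . . . . . .
    . . . . . . .

Z-buffer (winner per pixel, '.' = empty):
  . . . . . . .
  . . . . 1 0 0
  . 0 0 0 1 0 .
  . . 0 0 0 . .
  . . . 0 0 1 .
  . . . . . . .
  . . . . . . .

Final: 1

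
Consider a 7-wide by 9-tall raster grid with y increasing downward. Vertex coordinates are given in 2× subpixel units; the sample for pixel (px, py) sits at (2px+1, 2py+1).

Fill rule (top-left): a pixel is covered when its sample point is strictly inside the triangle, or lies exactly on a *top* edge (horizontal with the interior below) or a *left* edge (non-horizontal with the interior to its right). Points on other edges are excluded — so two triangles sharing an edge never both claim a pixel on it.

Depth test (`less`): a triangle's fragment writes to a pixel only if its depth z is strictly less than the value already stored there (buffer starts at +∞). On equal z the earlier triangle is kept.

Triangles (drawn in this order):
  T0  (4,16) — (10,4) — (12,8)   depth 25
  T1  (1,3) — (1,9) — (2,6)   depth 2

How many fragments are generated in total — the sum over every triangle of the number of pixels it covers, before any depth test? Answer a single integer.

T0:
  2·area = 48
  edge (4, 16)→(10, 4): d=(6,-12) top-left  bias=+0
  edge (10, 4)→(12, 8): d=(2,4) right/bottom  bias=-1
  edge (12, 8)→(4, 16): d=(-8,8) right/bottom  bias=-1
    (4,3)@(9, 7): e=[6,10,32] → X
    (5,3)@(11, 7): e=[30,2,16] → X
    (6,3)@(13, 7): e=[54,-6,0] → .  [on edge]
    (4,4)@(9, 9): e=[18,14,16] → X
    (5,4)@(11, 9): e=[42,6,0] → .  [on edge]
    (3,5)@(7, 11): e=[6,26,16] → X
    (4,5)@(9, 11): e=[30,18,0] → .  [on edge]
    (3,6)@(7, 13): e=[18,30,0] → .  [on edge]
    (2,7)@(5, 15): e=[6,42,0] → .  [on edge]
    (1,8)@(3, 17): e=[-6,54,0] → .  [on edge]
  covered (4 px):
    . . . . . . .
    . . . . . . .
    . . . . . . .
    . . . . X X .
    . . . . X . .
    . . . X . . .
    . . . . . . .
    . . . . . . .
    . . . . . . .
T1:
  2·area = 6  (B↔C swapped to make it positive)
  edge (1, 3)→(2, 6): d=(1,3) right/bottom  bias=-1
  edge (2, 6)→(1, 9): d=(-1,3) right/bottom  bias=-1
  edge (1, 9)→(1, 3): d=(0,-6) top-left  bias=+0
    (0,0)@(1, 1): e=[-2,8,0] → .  [on edge]
    (0,1)@(1, 3): e=[0,6,0] → .  [on edge]
    (1,1)@(3, 3): e=[-6,0,12] → .  [on edge]
    (0,2)@(1, 5): e=[2,4,0] → X  [on edge]
    (1,2)@(3, 5): e=[-4,-2,12] → .
    (0,3)@(1, 7): e=[4,2,0] → X  [on edge]
    (1,3)@(3, 7): e=[-2,-4,12] → .
    (0,4)@(1, 9): e=[6,0,0] → .  [on edge]
    (1,4)@(3, 9): e=[0,-6,12] → .  [on edge]
    (0,5)@(1, 11): e=[8,-2,0] → .  [on edge]
    (0,6)@(1, 13): e=[10,-4,0] → .  [on edge]
    (0,7)@(1, 15): e=[12,-6,0] → .  [on edge]
    (2,7)@(5, 15): e=[0,-18,24] → .  [on edge]
    (0,8)@(1, 17): e=[14,-8,0] → .  [on edge]
  covered (2 px):
    . . . . . . .
    . . . . . . .
    X . . . . . .
    X . . . . . .
    . . . . . . .
    . . . . . . .
    . . . . . . .
    . . . . . . .
    . . . . . . .

Result: 6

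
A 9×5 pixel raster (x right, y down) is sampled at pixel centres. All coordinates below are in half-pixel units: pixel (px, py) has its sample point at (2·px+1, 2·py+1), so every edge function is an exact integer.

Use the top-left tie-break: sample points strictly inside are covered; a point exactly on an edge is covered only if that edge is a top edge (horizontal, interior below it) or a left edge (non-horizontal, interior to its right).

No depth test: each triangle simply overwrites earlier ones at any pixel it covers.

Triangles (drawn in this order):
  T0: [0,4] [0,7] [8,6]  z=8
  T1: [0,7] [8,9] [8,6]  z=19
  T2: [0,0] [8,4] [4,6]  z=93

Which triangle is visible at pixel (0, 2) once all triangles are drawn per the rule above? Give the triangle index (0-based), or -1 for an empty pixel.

T0:
  2·area = 24  (B↔C swapped to make it positive)
  edge (0, 4)→(8, 6): d=(8,2) right/bottom  bias=-1
  edge (8, 6)→(0, 7): d=(-8,1) right/bottom  bias=-1
  edge (0, 7)→(0, 4): d=(0,-3) top-left  bias=+0
    (0,2)@(1, 5): e=[6,15,3] → #
    (1,2)@(3, 5): e=[2,13,9] → #
    (2,2)@(5, 5): e=[-2,11,15] → ·
    (0,3)@(1, 7): e=[22,-1,3] → ·
    (1,3)@(3, 7): e=[18,-3,9] → ·
  covered (2 px):
    · · · · · · · · ·
    · · · · · · · · ·
    # # · · · · · · ·
    · · · · · · · · ·
    · · · · · · · · ·
T1:
  2·area = 24  (B↔C swapped to make it positive)
  edge (0, 7)→(8, 6): d=(8,-1) top-left  bias=+0
  edge (8, 6)→(8, 9): d=(0,3) right/bottom  bias=-1
  edge (8, 9)→(0, 7): d=(-8,-2) top-left  bias=+0
    (0,3)@(1, 7): e=[1,21,2] → #
    (1,3)@(3, 7): e=[3,15,6] → #
    (2,3)@(5, 7): e=[5,9,10] → #
    (3,3)@(7, 7): e=[7,3,14] → #
    (4,3)@(9, 7): e=[9,-3,18] → ·
    (0,4)@(1, 9): e=[17,21,-14] → ·
    (1,4)@(3, 9): e=[19,15,-10] → ·
    (2,4)@(5, 9): e=[21,9,-6] → ·
    (3,4)@(7, 9): e=[23,3,-2] → ·
  covered (4 px):
    · · · · · · · · ·
    · · · · · · · · ·
    · · · · · · · · ·
    # # # # · · · · ·
    · · · · · · · · ·
T2:
  2·area = 32
  edge (0, 0)→(8, 4): d=(8,4) right/bottom  bias=-1
  edge (8, 4)→(4, 6): d=(-4,2) right/bottom  bias=-1
  edge (4, 6)→(0, 0): d=(-4,-6) top-left  bias=+0
    (0,0)@(1, 1): e=[4,26,2] → #
    (1,0)@(3, 1): e=[-4,22,14] → ·
    (0,1)@(1, 3): e=[20,18,-6] → ·
    (1,1)@(3, 3): e=[12,14,6] → #
    (2,1)@(5, 3): e=[4,10,18] → #
    (3,1)@(7, 3): e=[-4,6,30] → ·
    (1,2)@(3, 5): e=[28,6,-2] → ·
    (2,2)@(5, 5): e=[20,2,10] → #
    (3,2)@(7, 5): e=[12,-2,22] → ·
    (2,3)@(5, 7): e=[36,-6,2] → ·
  covered (4 px):
    # · · · · · · · ·
    · # # · · · · · ·
    · · # · · · · · ·
    · · · · · · · · ·
    · · · · · · · · ·

Z-buffer (winner per pixel, '.' = empty):
  2 . . . . . . . .
  . 2 2 . . . . . .
  0 0 2 . . . . . .
  1 1 1 1 . . . . .
  . . . . . . . . .

Final: 0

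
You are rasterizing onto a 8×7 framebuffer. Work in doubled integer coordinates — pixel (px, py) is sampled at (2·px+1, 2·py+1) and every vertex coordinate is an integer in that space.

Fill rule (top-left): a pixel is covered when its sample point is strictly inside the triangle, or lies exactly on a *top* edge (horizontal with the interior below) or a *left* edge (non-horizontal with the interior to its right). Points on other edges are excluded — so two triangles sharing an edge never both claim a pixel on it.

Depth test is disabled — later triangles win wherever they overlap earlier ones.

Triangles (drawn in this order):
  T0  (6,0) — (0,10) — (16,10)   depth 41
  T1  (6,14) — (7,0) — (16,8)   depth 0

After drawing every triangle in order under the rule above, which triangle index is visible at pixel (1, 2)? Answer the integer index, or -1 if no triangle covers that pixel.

T0:
  2·area = 160  (B↔C swapped to make it positive)
  edge (6, 0)→(16, 10): d=(10,10) right/bottom  bias=-1
  edge (16, 10)→(0, 10): d=(-16,0) right/bottom  bias=-1
  edge (0, 10)→(6, 0): d=(6,-10) top-left  bias=+0
    (3,0)@(7, 1): e=[0,144,16] → ·  [on edge]
    (2,1)@(5, 3): e=[40,112,8] → #
    (3,1)@(7, 3): e=[20,112,28] → #
    (4,1)@(9, 3): e=[0,112,48] → ·  [on edge]
    (1,2)@(3, 5): e=[80,80,0] → #  [on edge]
    (4,2)@(9, 5): e=[20,80,60] → #
    (5,2)@(11, 5): e=[0,80,80] → ·  [on edge]
    (1,3)@(3, 7): e=[100,48,12] → #
    (5,3)@(11, 7): e=[20,48,92] → #
    (6,3)@(13, 7): e=[0,48,112] → ·  [on edge]
    (0,4)@(1, 9): e=[140,16,4] → #
    (6,4)@(13, 9): e=[20,16,124] → #
    (7,4)@(15, 9): e=[0,16,144] → ·  [on edge]
  covered (18 px):
    · · · · · · · ·
    · · # # · · · ·
    · # # # # · · ·
    · # # # # # · ·
    # # # # # # # ·
    · · · · · · · ·
    · · · · · · · ·
T1:
  2·area = 134
  edge (6, 14)→(7, 0): d=(1,-14) top-left  bias=+0
  edge (7, 0)→(16, 8): d=(9,8) right/bottom  bias=-1
  edge (16, 8)→(6, 14): d=(-10,6) right/bottom  bias=-1
    (3,0)@(7, 1): e=[1,9,124] → #
    (4,0)@(9, 1): e=[29,-7,112] → ·
    (3,1)@(7, 3): e=[3,27,104] → #
    (4,1)@(9, 3): e=[31,11,92] → #
    (5,1)@(11, 3): e=[59,-5,80] → ·
    (3,2)@(7, 5): e=[5,45,84] → #
    (5,2)@(11, 5): e=[61,13,60] → #
    (6,2)@(13, 5): e=[89,-3,48] → ·
    (3,3)@(7, 7): e=[7,63,64] → #
    (6,3)@(13, 7): e=[91,15,28] → #
    (7,3)@(15, 7): e=[119,-1,16] → ·
    (3,4)@(7, 9): e=[9,81,44] → #
    (5,5)@(11, 11): e=[67,67,0] → ·  [on edge]
  covered (17 px):
    · · · # · · · ·
    · · · # # · · ·
    · · · # # # · ·
    · · · # # # # ·
    · · · # # # # ·
    · · · # # · · ·
    · · · # · · · ·

Z-buffer (winner per pixel, '.' = empty):
  . . . 1 . . . .
  . . 0 1 1 . . .
  . 0 0 1 1 1 . .
  . 0 0 1 1 1 1 .
  0 0 0 1 1 1 1 .
  . . . 1 1 . . .
  . . . 1 . . . .

Answer: 0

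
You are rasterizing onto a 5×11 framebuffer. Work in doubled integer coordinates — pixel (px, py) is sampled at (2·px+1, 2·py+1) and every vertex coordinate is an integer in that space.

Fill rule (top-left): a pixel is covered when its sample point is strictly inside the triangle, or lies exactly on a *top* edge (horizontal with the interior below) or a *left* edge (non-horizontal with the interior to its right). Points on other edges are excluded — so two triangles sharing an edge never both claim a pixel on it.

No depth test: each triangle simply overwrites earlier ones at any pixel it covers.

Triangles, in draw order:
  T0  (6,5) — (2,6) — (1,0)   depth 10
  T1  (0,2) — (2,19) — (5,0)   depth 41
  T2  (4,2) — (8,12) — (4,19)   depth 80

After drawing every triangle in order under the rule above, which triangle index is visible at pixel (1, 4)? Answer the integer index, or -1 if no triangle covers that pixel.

T0:
  2·area = 25
  edge (6, 5)→(2, 6): d=(-4,1) right/bottom  bias=-1
  edge (2, 6)→(1, 0): d=(-1,-6) top-left  bias=+0
  edge (1, 0)→(6, 5): d=(5,5) right/bottom  bias=-1
    (1,1)@(3, 3): e=[11,9,5] → #
    (2,1)@(5, 3): e=[9,21,-5] → ·
    (1,2)@(3, 5): e=[3,7,15] → #
    (2,2)@(5, 5): e=[1,19,5] → #
    (3,2)@(7, 5): e=[-1,31,-5] → ·
    (1,3)@(3, 7): e=[-5,5,25] → ·
    (2,3)@(5, 7): e=[-7,17,15] → ·
  covered (3 px):
    · · · · ·
    · # · · ·
    · # # · ·
    · · · · ·
    · · · · ·
    · · · · ·
    · · · · ·
    · · · · ·
    · · · · ·
    · · · · ·
    · · · · ·
T1:
  2·area = 89  (B↔C swapped to make it positive)
  edge (0, 2)→(5, 0): d=(5,-2) top-left  bias=+0
  edge (5, 0)→(2, 19): d=(-3,19) right/bottom  bias=-1
  edge (2, 19)→(0, 2): d=(-2,-17) top-left  bias=+0
    (1,0)@(3, 1): e=[1,35,53] → #
    (2,0)@(5, 1): e=[5,-3,87] → ·
    (0,1)@(1, 3): e=[7,67,15] → #
    (2,1)@(5, 3): e=[15,-9,83] → ·
    (0,2)@(1, 5): e=[17,61,11] → #
    (2,2)@(5, 5): e=[25,-15,79] → ·
    (0,3)@(1, 7): e=[27,55,7] → #
    (2,3)@(5, 7): e=[35,-21,75] → ·
    (0,4)@(1, 9): e=[37,49,3] → #
    (2,4)@(5, 9): e=[45,-27,71] → ·
    (0,5)@(1, 11): e=[47,43,-1] → ·
    (1,5)@(3, 11): e=[51,5,33] → #
  covered (10 px):
    · # · · ·
    # # · · ·
    # # · · ·
    # # · · ·
    # # · · ·
    · # · · ·
    · · · · ·
    · · · · ·
    · · · · ·
    · · · · ·
    · · · · ·
T2:
  2·area = 68
  edge (4, 2)→(8, 12): d=(4,10) right/bottom  bias=-1
  edge (8, 12)→(4, 19): d=(-4,7) right/bottom  bias=-1
  edge (4, 19)→(4, 2): d=(0,-17) top-left  bias=+0
    (2,2)@(5, 5): e=[2,49,17] → #
    (3,2)@(7, 5): e=[-18,35,51] → ·
    (2,3)@(5, 7): e=[10,41,17] → #
    (3,3)@(7, 7): e=[-10,27,51] → ·
    (2,4)@(5, 9): e=[18,33,17] → #
    (3,4)@(7, 9): e=[-2,19,51] → ·
    (2,5)@(5, 11): e=[26,25,17] → #
    (3,5)@(7, 11): e=[6,11,51] → #
    (4,5)@(9, 11): e=[-14,-3,85] → ·
    (2,6)@(5, 13): e=[34,17,17] → #
    (4,6)@(9, 13): e=[-6,-11,85] → ·
    (2,7)@(5, 15): e=[42,9,17] → #
  covered (9 px):
    · · · · ·
    · · · · ·
    · · # · ·
    · · # · ·
    · · # · ·
    · · # # ·
    · · # # ·
    · · # · ·
    · · # · ·
    · · · · ·
    · · · · ·

Z-buffer (winner per pixel, '.' = empty):
  . 1 . . .
  1 1 . . .
  1 1 2 . .
  1 1 2 . .
  1 1 2 . .
  . 1 2 2 .
  . . 2 2 .
  . . 2 . .
  . . 2 . .
  . . . . .
  . . . . .

Answer: 1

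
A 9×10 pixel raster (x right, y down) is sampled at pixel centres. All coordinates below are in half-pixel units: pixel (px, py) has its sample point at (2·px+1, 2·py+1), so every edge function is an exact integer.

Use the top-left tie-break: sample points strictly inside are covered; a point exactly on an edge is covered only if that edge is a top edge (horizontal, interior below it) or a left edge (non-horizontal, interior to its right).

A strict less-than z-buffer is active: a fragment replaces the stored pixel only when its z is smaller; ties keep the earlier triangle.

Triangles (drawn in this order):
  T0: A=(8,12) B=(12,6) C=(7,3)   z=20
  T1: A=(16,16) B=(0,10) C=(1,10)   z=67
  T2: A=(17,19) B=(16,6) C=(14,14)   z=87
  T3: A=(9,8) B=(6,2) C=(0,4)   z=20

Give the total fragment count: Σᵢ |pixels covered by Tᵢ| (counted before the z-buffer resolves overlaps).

T0:
  2·area = 42  (B↔C swapped to make it positive)
  edge (8, 12)→(7, 3): d=(-1,-9) top-left  bias=+0
  edge (7, 3)→(12, 6): d=(5,3) right/bottom  bias=-1
  edge (12, 6)→(8, 12): d=(-4,6) right/bottom  bias=-1
    (3,1)@(7, 3): e=[0,0,42] → ·  [on edge]
    (4,2)@(9, 5): e=[16,4,22] → █
    (5,2)@(11, 5): e=[34,-2,10] → ·
    (4,3)@(9, 7): e=[14,14,14] → █
    (5,3)@(11, 7): e=[32,8,2] → █
    (6,3)@(13, 7): e=[50,2,-10] → ·
    (4,4)@(9, 9): e=[12,24,6] → █
    (5,4)@(11, 9): e=[30,18,-6] → ·
    (8,4)@(17, 9): e=[84,0,-42] → ·  [on edge]
    (4,5)@(9, 11): e=[10,34,-2] → ·
  covered (4 px):
    · · · · · · · · ·
    · · · · · · · · ·
    · · · · █ · · · ·
    · · · · █ █ · · ·
    · · · · █ · · · ·
    · · · · · · · · ·
    · · · · · · · · ·
    · · · · · · · · ·
    · · · · · · · · ·
    · · · · · · · · ·
T1:
  2·area = 6
  edge (16, 16)→(0, 10): d=(-16,-6) top-left  bias=+0
  edge (0, 10)→(1, 10): d=(1,0) top-left  bias=+0
  edge (1, 10)→(16, 16): d=(15,6) right/bottom  bias=-1
    (1,5)@(3, 11): e=[2,1,3] → █
    (2,5)@(5, 11): e=[14,1,-9] → ·
    (1,6)@(3, 13): e=[-30,3,33] → ·
  covered (1 px):
    · · · · · · · · ·
    · · · · · · · · ·
    · · · · · · · · ·
    · · · · · · · · ·
    · · · · · · · · ·
    · █ · · · · · · ·
    · · · · · · · · ·
    · · · · · · · · ·
    · · · · · · · · ·
    · · · · · · · · ·
T2:
  2·area = 34  (B↔C swapped to make it positive)
  edge (17, 19)→(14, 14): d=(-3,-5) top-left  bias=+0
  edge (14, 14)→(16, 6): d=(2,-8) top-left  bias=+0
  edge (16, 6)→(17, 19): d=(1,13) right/bottom  bias=-1
    (5,4)@(11, 9): e=[0,-34,68] → ·  [on edge]
    (7,5)@(15, 11): e=[14,2,18] → █
    (8,5)@(17, 11): e=[24,18,-8] → ·
    (7,6)@(15, 13): e=[8,6,20] → █
    (8,6)@(17, 13): e=[18,22,-6] → ·
    (7,7)@(15, 15): e=[2,10,22] → █
    (8,7)@(17, 15): e=[12,26,-4] → ·
    (7,8)@(15, 17): e=[-4,14,24] → ·
    (8,9)@(17, 19): e=[0,34,0] → ·  [on edge]
  covered (3 px):
    · · · · · · · · ·
    · · · · · · · · ·
    · · · · · · · · ·
    · · · · · · · · ·
    · · · · · · · · ·
    · · · · · · · █ ·
    · · · · · · · █ ·
    · · · · · · · █ ·
    · · · · · · · · ·
    · · · · · · · · ·
T3:
  2·area = 42  (B↔C swapped to make it positive)
  edge (9, 8)→(0, 4): d=(-9,-4) top-left  bias=+0
  edge (0, 4)→(6, 2): d=(6,-2) top-left  bias=+0
  edge (6, 2)→(9, 8): d=(3,6) right/bottom  bias=-1
    (4,0)@(9, 1): e=[63,0,-21] → ·  [on edge]
    (1,1)@(3, 3): e=[21,0,21] → █  [on edge]
    (2,1)@(5, 3): e=[29,4,9] → █
    (3,1)@(7, 3): e=[37,8,-3] → ·
    (1,2)@(3, 5): e=[3,12,27] → █
    (3,2)@(7, 5): e=[19,20,3] → █
    (4,2)@(9, 5): e=[27,24,-9] → ·
    (1,3)@(3, 7): e=[-15,24,33] → ·
    (2,3)@(5, 7): e=[-7,28,21] → ·
    (3,3)@(7, 7): e=[1,32,9] → █
    (4,3)@(9, 7): e=[9,36,-3] → ·
    (3,4)@(7, 9): e=[-17,44,15] → ·
  covered (6 px):
    · · · · · · · · ·
    · █ █ · · · · · ·
    · █ █ █ · · · · ·
    · · · █ · · · · ·
    · · · · · · · · ·
    · · · · · · · · ·
    · · · · · · · · ·
    · · · · · · · · ·
    · · · · · · · · ·
    · · · · · · · · ·

Result: 14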